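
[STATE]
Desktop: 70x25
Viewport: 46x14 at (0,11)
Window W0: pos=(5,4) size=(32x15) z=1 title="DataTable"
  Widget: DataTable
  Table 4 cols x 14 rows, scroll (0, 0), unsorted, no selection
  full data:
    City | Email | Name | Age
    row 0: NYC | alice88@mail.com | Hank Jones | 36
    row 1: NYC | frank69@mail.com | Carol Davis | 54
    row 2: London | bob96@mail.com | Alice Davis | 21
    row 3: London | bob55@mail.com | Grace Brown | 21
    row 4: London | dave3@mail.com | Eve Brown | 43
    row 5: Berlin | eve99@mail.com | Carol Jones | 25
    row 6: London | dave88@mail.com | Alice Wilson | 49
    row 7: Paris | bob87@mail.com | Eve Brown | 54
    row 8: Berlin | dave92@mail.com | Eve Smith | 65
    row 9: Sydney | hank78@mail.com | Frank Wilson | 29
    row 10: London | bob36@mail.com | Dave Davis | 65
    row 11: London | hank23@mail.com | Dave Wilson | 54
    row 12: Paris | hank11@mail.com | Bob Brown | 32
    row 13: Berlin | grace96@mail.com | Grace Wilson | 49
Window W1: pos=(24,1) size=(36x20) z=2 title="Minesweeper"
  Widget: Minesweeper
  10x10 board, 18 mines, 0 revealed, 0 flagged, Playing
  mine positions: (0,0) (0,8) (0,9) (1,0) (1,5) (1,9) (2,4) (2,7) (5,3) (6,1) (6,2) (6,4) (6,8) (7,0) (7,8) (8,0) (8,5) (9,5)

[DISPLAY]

     ┃London│bob96@mail.┃■■■■■■■■■■           
     ┃London│bob55@mail.┃■■■■■■■■■■           
     ┃London│dave3@mail.┃■■■■■■■■■■           
     ┃Berlin│eve99@mail.┃                     
     ┃London│dave88@mail┃                     
     ┃Paris │bob87@mail.┃                     
     ┃Berlin│dave92@mail┃                     
     ┗━━━━━━━━━━━━━━━━━━┃                     
                        ┃                     
                        ┗━━━━━━━━━━━━━━━━━━━━━
                                              
                                              
                                              
                                              


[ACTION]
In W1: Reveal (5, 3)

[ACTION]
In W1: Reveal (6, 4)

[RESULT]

     ┃London│bob96@mail.┃✹■■■■■■■✹■           
     ┃London│bob55@mail.┃✹■■■■✹■■■■           
     ┃London│dave3@mail.┃■■■■■✹■■■■           
     ┃Berlin│eve99@mail.┃                     
     ┃London│dave88@mail┃                     
     ┃Paris │bob87@mail.┃                     
     ┃Berlin│dave92@mail┃                     
     ┗━━━━━━━━━━━━━━━━━━┃                     
                        ┃                     
                        ┗━━━━━━━━━━━━━━━━━━━━━
                                              
                                              
                                              
                                              


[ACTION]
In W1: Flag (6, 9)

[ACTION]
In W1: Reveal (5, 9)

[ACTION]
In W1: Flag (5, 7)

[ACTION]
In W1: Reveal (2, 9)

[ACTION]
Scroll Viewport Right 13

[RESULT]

bob96@mail.┃✹■■■■■■■✹■                        
bob55@mail.┃✹■■■■✹■■■■                        
dave3@mail.┃■■■■■✹■■■■                        
eve99@mail.┃                                  
dave88@mail┃                                  
bob87@mail.┃                                  
dave92@mail┃                                  
━━━━━━━━━━━┃                                  
           ┃                                  
           ┗━━━━━━━━━━━━━━━━━━━━━━━━━━━━━━━━━━
                                              
                                              
                                              
                                              


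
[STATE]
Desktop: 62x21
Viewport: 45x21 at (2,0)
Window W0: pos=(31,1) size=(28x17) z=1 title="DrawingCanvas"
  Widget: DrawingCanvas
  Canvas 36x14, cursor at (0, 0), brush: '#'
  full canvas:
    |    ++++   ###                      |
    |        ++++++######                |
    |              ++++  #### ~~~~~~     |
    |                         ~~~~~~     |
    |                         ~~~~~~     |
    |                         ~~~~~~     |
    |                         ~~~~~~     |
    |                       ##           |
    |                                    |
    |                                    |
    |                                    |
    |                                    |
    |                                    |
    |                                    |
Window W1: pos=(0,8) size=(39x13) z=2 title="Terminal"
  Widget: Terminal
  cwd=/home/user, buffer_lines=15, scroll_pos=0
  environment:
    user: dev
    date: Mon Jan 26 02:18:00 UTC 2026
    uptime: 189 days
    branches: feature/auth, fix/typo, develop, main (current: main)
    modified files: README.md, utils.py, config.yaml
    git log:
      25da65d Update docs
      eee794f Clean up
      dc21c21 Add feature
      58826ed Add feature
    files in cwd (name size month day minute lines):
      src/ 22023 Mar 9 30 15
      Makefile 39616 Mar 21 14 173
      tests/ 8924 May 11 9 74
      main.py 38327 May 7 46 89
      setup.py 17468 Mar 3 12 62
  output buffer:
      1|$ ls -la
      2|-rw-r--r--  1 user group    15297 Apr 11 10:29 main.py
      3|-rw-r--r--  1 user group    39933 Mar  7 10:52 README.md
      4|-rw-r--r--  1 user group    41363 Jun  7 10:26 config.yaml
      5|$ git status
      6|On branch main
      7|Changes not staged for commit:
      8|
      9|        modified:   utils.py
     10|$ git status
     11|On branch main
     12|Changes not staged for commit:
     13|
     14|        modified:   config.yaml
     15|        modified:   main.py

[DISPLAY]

                                             
                             ┏━━━━━━━━━━━━━━━
                             ┃ DrawingCanvas 
                             ┠───────────────
                             ┃+   ++++   ### 
                             ┃        ++++++#
                             ┃              +
                             ┃               
━━━━━━━━━━━━━━━━━━━━━━━━━━━━━━━━━━━━┓        
Terminal                            ┃        
────────────────────────────────────┨        
 ls -la                             ┃        
rw-r--r--  1 user group    15297 Apr┃        
rw-r--r--  1 user group    39933 Mar┃        
rw-r--r--  1 user group    41363 Jun┃        
 git status                         ┃        
n branch main                       ┃        
hanges not staged for commit:       ┃━━━━━━━━
                                    ┃        
       modified:   utils.py         ┃        
━━━━━━━━━━━━━━━━━━━━━━━━━━━━━━━━━━━━┛        


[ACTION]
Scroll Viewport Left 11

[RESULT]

                                             
                               ┏━━━━━━━━━━━━━
                               ┃ DrawingCanva
                               ┠─────────────
                               ┃+   ++++   ##
                               ┃        +++++
                               ┃             
                               ┃             
┏━━━━━━━━━━━━━━━━━━━━━━━━━━━━━━━━━━━━━┓      
┃ Terminal                            ┃      
┠─────────────────────────────────────┨      
┃$ ls -la                             ┃      
┃-rw-r--r--  1 user group    15297 Apr┃      
┃-rw-r--r--  1 user group    39933 Mar┃      
┃-rw-r--r--  1 user group    41363 Jun┃      
┃$ git status                         ┃      
┃On branch main                       ┃      
┃Changes not staged for commit:       ┃━━━━━━
┃                                     ┃      
┃        modified:   utils.py         ┃      
┗━━━━━━━━━━━━━━━━━━━━━━━━━━━━━━━━━━━━━┛      


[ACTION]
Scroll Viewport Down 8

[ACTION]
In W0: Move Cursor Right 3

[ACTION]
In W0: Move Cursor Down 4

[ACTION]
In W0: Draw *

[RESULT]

                                             
                               ┏━━━━━━━━━━━━━
                               ┃ DrawingCanva
                               ┠─────────────
                               ┃    ++++   ##
                               ┃        +++++
                               ┃             
                               ┃             
┏━━━━━━━━━━━━━━━━━━━━━━━━━━━━━━━━━━━━━┓      
┃ Terminal                            ┃      
┠─────────────────────────────────────┨      
┃$ ls -la                             ┃      
┃-rw-r--r--  1 user group    15297 Apr┃      
┃-rw-r--r--  1 user group    39933 Mar┃      
┃-rw-r--r--  1 user group    41363 Jun┃      
┃$ git status                         ┃      
┃On branch main                       ┃      
┃Changes not staged for commit:       ┃━━━━━━
┃                                     ┃      
┃        modified:   utils.py         ┃      
┗━━━━━━━━━━━━━━━━━━━━━━━━━━━━━━━━━━━━━┛      


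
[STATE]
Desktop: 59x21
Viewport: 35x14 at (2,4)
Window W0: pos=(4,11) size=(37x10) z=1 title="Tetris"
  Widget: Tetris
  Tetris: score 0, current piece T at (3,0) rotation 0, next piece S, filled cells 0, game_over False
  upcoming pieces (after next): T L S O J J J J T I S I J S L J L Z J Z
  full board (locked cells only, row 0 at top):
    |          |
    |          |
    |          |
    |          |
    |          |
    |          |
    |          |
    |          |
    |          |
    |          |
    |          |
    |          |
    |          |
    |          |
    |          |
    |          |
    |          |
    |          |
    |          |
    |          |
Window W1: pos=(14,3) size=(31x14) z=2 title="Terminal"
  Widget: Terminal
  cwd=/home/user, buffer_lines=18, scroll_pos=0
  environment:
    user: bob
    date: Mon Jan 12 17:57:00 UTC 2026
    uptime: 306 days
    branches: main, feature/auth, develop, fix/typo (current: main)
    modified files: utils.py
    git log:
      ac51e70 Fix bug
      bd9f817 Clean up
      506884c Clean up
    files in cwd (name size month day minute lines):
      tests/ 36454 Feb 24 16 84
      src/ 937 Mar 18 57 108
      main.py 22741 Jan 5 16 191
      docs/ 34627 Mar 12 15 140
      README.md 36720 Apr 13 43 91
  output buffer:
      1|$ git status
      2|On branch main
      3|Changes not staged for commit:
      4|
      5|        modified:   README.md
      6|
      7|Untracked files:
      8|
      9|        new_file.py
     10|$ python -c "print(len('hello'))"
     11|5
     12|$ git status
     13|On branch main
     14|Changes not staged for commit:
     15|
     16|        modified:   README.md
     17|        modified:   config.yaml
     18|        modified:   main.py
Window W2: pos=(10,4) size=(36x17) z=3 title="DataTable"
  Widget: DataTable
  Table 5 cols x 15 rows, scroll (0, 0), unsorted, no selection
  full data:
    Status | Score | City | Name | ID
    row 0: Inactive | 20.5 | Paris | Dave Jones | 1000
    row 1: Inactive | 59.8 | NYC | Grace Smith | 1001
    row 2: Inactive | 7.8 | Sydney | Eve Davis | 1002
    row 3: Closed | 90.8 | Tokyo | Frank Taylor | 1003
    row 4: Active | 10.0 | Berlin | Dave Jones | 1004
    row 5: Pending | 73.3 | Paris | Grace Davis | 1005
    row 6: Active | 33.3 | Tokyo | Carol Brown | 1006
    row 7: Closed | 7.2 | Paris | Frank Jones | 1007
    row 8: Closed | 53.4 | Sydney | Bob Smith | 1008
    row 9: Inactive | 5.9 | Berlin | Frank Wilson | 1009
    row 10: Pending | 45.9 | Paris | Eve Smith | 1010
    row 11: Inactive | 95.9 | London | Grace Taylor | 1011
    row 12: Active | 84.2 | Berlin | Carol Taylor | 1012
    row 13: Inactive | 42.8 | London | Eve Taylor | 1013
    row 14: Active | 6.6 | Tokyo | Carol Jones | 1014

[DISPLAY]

        ┏━━━━━━━━━━━━━━━━━━━━━━━━━━
        ┃ DataTable                
        ┠──────────────────────────
        ┃Status  │Score│City  │Name
        ┃────────┼─────┼──────┼────
        ┃Inactive│20.5 │Paris │Dave
        ┃Inactive│59.8 │NYC   │Grac
  ┏━━━━━┃Inactive│7.8  │Sydney│Eve 
  ┃ Tetr┃Closed  │90.8 │Tokyo │Fran
  ┠─────┃Active  │10.0 │Berlin│Dave
  ┃     ┃Pending │73.3 │Paris │Grac
  ┃     ┃Active  │33.3 │Tokyo │Caro
  ┃     ┃Closed  │7.2  │Paris │Fran
  ┃     ┃Closed  │53.4 │Sydney│Bob 


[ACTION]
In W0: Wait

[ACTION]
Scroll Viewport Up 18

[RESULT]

                                   
                                   
                                   
            ┏━━━━━━━━━━━━━━━━━━━━━━
        ┏━━━━━━━━━━━━━━━━━━━━━━━━━━
        ┃ DataTable                
        ┠──────────────────────────
        ┃Status  │Score│City  │Name
        ┃────────┼─────┼──────┼────
        ┃Inactive│20.5 │Paris │Dave
        ┃Inactive│59.8 │NYC   │Grac
  ┏━━━━━┃Inactive│7.8  │Sydney│Eve 
  ┃ Tetr┃Closed  │90.8 │Tokyo │Fran
  ┠─────┃Active  │10.0 │Berlin│Dave


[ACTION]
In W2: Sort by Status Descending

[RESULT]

                                   
                                   
                                   
            ┏━━━━━━━━━━━━━━━━━━━━━━
        ┏━━━━━━━━━━━━━━━━━━━━━━━━━━
        ┃ DataTable                
        ┠──────────────────────────
        ┃Status ▼│Score│City  │Name
        ┃────────┼─────┼──────┼────
        ┃Pending │73.3 │Paris │Grac
        ┃Pending │45.9 │Paris │Eve 
  ┏━━━━━┃Inactive│20.5 │Paris │Dave
  ┃ Tetr┃Inactive│59.8 │NYC   │Grac
  ┠─────┃Inactive│7.8  │Sydney│Eve 


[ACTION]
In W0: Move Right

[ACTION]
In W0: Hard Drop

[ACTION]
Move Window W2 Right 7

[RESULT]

                                   
                                   
                                   
            ┏━━━━━━━━━━━━━━━━━━━━━━
            ┃ T┏━━━━━━━━━━━━━━━━━━━
            ┠──┃ DataTable         
            ┃$ ┠───────────────────
            ┃On┃Status ▼│Score│City
            ┃Ch┃────────┼─────┼────
            ┃  ┃Pending │73.3 │Pari
            ┃  ┃Pending │45.9 │Pari
  ┏━━━━━━━━━┃  ┃Inactive│20.5 │Pari
  ┃ Tetris  ┃Un┃Inactive│59.8 │NYC 
  ┠─────────┃  ┃Inactive│7.8  │Sydn


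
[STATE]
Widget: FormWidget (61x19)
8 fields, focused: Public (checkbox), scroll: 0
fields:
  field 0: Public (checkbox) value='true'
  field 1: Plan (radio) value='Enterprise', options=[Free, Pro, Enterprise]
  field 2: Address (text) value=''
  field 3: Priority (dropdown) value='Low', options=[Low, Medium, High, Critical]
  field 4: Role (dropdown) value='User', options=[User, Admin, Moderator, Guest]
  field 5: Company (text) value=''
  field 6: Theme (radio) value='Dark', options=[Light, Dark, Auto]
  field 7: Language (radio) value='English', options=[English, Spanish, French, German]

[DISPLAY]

> Public:     [x]                                            
  Plan:       ( ) Free  ( ) Pro  (●) Enterprise              
  Address:    [                                             ]
  Priority:   [Low                                         ▼]
  Role:       [User                                        ▼]
  Company:    [                                             ]
  Theme:      ( ) Light  (●) Dark  ( ) Auto                  
  Language:   (●) English  ( ) Spanish  ( ) French  ( ) Germa
                                                             
                                                             
                                                             
                                                             
                                                             
                                                             
                                                             
                                                             
                                                             
                                                             
                                                             


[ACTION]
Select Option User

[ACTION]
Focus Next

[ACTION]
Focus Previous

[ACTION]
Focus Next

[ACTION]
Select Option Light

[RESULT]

  Public:     [x]                                            
> Plan:       ( ) Free  ( ) Pro  (●) Enterprise              
  Address:    [                                             ]
  Priority:   [Low                                         ▼]
  Role:       [User                                        ▼]
  Company:    [                                             ]
  Theme:      ( ) Light  (●) Dark  ( ) Auto                  
  Language:   (●) English  ( ) Spanish  ( ) French  ( ) Germa
                                                             
                                                             
                                                             
                                                             
                                                             
                                                             
                                                             
                                                             
                                                             
                                                             
                                                             


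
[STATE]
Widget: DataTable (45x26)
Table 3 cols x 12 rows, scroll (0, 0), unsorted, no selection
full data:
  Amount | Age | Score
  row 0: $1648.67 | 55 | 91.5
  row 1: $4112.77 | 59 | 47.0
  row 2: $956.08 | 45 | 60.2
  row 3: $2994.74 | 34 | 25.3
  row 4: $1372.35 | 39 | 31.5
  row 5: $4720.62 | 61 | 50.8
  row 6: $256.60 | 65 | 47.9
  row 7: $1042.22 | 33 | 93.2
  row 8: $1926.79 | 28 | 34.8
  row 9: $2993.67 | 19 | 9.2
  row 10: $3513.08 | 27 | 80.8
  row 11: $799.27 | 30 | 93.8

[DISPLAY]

Amount  │Age│Score                           
────────┼───┼─────                           
$1648.67│55 │91.5                            
$4112.77│59 │47.0                            
$956.08 │45 │60.2                            
$2994.74│34 │25.3                            
$1372.35│39 │31.5                            
$4720.62│61 │50.8                            
$256.60 │65 │47.9                            
$1042.22│33 │93.2                            
$1926.79│28 │34.8                            
$2993.67│19 │9.2                             
$3513.08│27 │80.8                            
$799.27 │30 │93.8                            
                                             
                                             
                                             
                                             
                                             
                                             
                                             
                                             
                                             
                                             
                                             
                                             


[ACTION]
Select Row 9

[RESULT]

Amount  │Age│Score                           
────────┼───┼─────                           
$1648.67│55 │91.5                            
$4112.77│59 │47.0                            
$956.08 │45 │60.2                            
$2994.74│34 │25.3                            
$1372.35│39 │31.5                            
$4720.62│61 │50.8                            
$256.60 │65 │47.9                            
$1042.22│33 │93.2                            
$1926.79│28 │34.8                            
>2993.67│19 │9.2                             
$3513.08│27 │80.8                            
$799.27 │30 │93.8                            
                                             
                                             
                                             
                                             
                                             
                                             
                                             
                                             
                                             
                                             
                                             
                                             


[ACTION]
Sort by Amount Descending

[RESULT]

Amount ▼│Age│Score                           
────────┼───┼─────                           
$4720.62│61 │50.8                            
$4112.77│59 │47.0                            
$3513.08│27 │80.8                            
$2994.74│34 │25.3                            
$2993.67│19 │9.2                             
$1926.79│28 │34.8                            
$1648.67│55 │91.5                            
$1372.35│39 │31.5                            
$1042.22│33 │93.2                            
>956.08 │45 │60.2                            
$799.27 │30 │93.8                            
$256.60 │65 │47.9                            
                                             
                                             
                                             
                                             
                                             
                                             
                                             
                                             
                                             
                                             
                                             
                                             


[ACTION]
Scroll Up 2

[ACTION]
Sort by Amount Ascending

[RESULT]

Amount ▲│Age│Score                           
────────┼───┼─────                           
$256.60 │65 │47.9                            
$799.27 │30 │93.8                            
$956.08 │45 │60.2                            
$1042.22│33 │93.2                            
$1372.35│39 │31.5                            
$1648.67│55 │91.5                            
$1926.79│28 │34.8                            
$2993.67│19 │9.2                             
$2994.74│34 │25.3                            
>3513.08│27 │80.8                            
$4112.77│59 │47.0                            
$4720.62│61 │50.8                            
                                             
                                             
                                             
                                             
                                             
                                             
                                             
                                             
                                             
                                             
                                             
                                             


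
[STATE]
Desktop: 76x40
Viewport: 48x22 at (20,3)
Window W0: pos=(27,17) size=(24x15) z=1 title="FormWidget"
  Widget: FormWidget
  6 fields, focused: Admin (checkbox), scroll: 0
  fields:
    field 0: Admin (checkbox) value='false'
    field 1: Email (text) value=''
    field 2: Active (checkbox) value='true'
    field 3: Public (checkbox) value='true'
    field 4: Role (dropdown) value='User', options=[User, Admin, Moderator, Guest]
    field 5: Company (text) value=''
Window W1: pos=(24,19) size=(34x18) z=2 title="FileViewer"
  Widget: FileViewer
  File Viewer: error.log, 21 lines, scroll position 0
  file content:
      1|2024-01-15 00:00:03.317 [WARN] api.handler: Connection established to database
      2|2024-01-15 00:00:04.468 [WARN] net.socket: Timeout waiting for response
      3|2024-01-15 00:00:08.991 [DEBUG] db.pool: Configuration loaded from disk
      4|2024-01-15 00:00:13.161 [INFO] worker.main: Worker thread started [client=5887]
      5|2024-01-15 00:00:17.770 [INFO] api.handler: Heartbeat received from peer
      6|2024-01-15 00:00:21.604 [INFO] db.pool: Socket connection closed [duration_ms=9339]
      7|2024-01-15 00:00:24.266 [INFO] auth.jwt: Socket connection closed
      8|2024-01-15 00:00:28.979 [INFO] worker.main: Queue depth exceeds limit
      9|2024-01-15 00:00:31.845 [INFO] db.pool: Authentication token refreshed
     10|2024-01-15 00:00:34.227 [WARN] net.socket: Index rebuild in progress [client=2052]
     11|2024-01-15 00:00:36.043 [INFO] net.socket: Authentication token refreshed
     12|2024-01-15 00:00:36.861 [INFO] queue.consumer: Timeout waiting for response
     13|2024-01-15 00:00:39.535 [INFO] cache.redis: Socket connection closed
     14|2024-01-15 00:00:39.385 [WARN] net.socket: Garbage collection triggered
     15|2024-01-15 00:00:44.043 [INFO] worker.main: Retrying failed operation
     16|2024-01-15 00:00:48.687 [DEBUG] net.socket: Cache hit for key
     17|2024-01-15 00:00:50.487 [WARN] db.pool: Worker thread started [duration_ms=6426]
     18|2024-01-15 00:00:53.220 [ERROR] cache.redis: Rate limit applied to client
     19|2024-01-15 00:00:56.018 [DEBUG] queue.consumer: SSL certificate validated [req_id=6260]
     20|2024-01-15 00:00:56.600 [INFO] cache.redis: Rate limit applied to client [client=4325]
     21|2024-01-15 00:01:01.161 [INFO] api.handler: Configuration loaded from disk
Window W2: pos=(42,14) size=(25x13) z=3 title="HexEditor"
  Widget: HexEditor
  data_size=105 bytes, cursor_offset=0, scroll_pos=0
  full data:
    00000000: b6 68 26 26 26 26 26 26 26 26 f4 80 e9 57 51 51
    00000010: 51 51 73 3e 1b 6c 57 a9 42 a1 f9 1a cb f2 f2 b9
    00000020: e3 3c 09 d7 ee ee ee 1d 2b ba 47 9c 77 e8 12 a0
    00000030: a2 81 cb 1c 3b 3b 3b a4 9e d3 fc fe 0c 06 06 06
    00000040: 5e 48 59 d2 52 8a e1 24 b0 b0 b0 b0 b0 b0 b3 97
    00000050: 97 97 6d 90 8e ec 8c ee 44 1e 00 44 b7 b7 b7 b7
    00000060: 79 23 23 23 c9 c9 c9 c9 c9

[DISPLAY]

                                                
                                                
                                                
                                                
                                                
                                                
                                                
                                                
                                                
                                                
                                                
                      ┏━━━━━━━━━━━━━━━━━━━━━━━┓ 
                      ┃ HexEditor             ┃ 
                      ┠───────────────────────┨ 
       ┏━━━━━━━━━━━━━━┃00000000  B6 68 26 26 2┃ 
       ┃ FormWidget   ┃00000010  51 51 73 3e 1┃ 
    ┏━━━━━━━━━━━━━━━━━┃00000020  e3 3c 09 d7 e┃ 
    ┃ FileViewer      ┃00000030  a2 81 cb 1c 3┃ 
    ┠─────────────────┃00000040  5e 48 59 d2 5┃ 
    ┃2024-01-15 00:00:┃00000050  97 97 6d 90 8┃ 
    ┃2024-01-15 00:00:┃00000060  79 23 23 23 c┃ 
    ┃2024-01-15 00:00:┃                       ┃ 


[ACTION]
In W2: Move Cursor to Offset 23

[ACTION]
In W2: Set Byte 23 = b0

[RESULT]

                                                
                                                
                                                
                                                
                                                
                                                
                                                
                                                
                                                
                                                
                                                
                      ┏━━━━━━━━━━━━━━━━━━━━━━━┓ 
                      ┃ HexEditor             ┃ 
                      ┠───────────────────────┨ 
       ┏━━━━━━━━━━━━━━┃00000000  b6 68 26 26 2┃ 
       ┃ FormWidget   ┃00000010  51 51 73 3e 1┃ 
    ┏━━━━━━━━━━━━━━━━━┃00000020  e3 3c 09 d7 e┃ 
    ┃ FileViewer      ┃00000030  a2 81 cb 1c 3┃ 
    ┠─────────────────┃00000040  5e 48 59 d2 5┃ 
    ┃2024-01-15 00:00:┃00000050  97 97 6d 90 8┃ 
    ┃2024-01-15 00:00:┃00000060  79 23 23 23 c┃ 
    ┃2024-01-15 00:00:┃                       ┃ 


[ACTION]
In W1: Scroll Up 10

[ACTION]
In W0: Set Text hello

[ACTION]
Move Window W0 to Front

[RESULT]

                                                
                                                
                                                
                                                
                                                
                                                
                                                
                                                
                                                
                                                
                                                
                      ┏━━━━━━━━━━━━━━━━━━━━━━━┓ 
                      ┃ HexEditor             ┃ 
                      ┠───────────────────────┨ 
       ┏━━━━━━━━━━━━━━━━━━━━━━┓  b6 68 26 26 2┃ 
       ┃ FormWidget           ┃  51 51 73 3e 1┃ 
    ┏━━┠──────────────────────┨  e3 3c 09 d7 e┃ 
    ┃ F┃> Admin:      [ ]     ┃  a2 81 cb 1c 3┃ 
    ┠──┃  Email:      [      ]┃  5e 48 59 d2 5┃ 
    ┃20┃  Active:     [x]     ┃  97 97 6d 90 8┃ 
    ┃20┃  Public:     [x]     ┃  79 23 23 23 c┃ 
    ┃20┃  Role:       [User ▼]┃               ┃ 


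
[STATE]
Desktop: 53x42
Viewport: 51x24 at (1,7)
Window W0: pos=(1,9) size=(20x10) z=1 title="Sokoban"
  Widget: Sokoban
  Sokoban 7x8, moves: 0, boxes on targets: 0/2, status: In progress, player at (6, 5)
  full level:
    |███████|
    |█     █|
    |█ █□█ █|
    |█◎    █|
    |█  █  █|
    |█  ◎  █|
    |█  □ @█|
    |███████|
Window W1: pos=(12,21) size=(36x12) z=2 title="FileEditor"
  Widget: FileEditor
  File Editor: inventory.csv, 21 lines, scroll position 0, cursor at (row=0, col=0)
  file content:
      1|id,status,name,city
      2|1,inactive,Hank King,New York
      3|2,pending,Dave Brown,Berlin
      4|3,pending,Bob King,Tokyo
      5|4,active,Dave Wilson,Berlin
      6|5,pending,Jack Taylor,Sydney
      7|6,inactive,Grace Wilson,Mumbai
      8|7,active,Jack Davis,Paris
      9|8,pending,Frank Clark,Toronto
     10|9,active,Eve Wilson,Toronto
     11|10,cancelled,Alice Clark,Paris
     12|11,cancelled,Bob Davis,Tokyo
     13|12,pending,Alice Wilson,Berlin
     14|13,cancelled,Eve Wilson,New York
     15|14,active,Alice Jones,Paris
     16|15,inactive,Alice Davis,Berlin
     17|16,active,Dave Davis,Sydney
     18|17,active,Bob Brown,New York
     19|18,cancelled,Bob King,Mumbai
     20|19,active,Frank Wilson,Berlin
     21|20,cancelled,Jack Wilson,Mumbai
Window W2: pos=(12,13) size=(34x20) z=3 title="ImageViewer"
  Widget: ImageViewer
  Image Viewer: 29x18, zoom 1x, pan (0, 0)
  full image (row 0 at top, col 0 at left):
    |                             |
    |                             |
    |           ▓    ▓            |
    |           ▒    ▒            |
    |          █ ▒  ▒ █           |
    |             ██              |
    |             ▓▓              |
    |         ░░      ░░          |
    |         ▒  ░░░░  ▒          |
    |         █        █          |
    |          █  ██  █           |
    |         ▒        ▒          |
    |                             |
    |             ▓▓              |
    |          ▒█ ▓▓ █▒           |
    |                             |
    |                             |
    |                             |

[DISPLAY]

                                                   
                                                   
┏━━━━━━━━━━━━━━━━━━┓                               
┃ Sokoban          ┃                               
┠──────────────────┨                               
┃███████           ┃                               
┃█     █   ┏━━━━━━━━━━━━━━━━━━━━━━━━━━━━━━━━┓      
┃█ █□█ █   ┃ ImageViewer                    ┃      
┃█◎    █   ┠────────────────────────────────┨      
┃█  █  █   ┃                                ┃      
┃█  ◎  █   ┃                                ┃      
┗━━━━━━━━━━┃           ▓    ▓               ┃      
           ┃           ▒    ▒               ┃      
           ┃          █ ▒  ▒ █              ┃      
           ┃             ██                 ┃━┓    
           ┃             ▓▓                 ┃ ┃    
           ┃         ░░      ░░             ┃─┨    
           ┃         ▒  ░░░░  ▒             ┃▲┃    
           ┃         █        █             ┃█┃    
           ┃          █  ██  █              ┃░┃    
           ┃         ▒        ▒             ┃░┃    
           ┃                                ┃░┃    
           ┃             ▓▓                 ┃░┃    
           ┃          ▒█ ▓▓ █▒              ┃░┃    


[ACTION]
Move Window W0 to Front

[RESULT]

                                                   
                                                   
┏━━━━━━━━━━━━━━━━━━┓                               
┃ Sokoban          ┃                               
┠──────────────────┨                               
┃███████           ┃                               
┃█     █           ┃━━━━━━━━━━━━━━━━━━━━━━━━┓      
┃█ █□█ █           ┃ewer                    ┃      
┃█◎    █           ┃────────────────────────┨      
┃█  █  █           ┃                        ┃      
┃█  ◎  █           ┃                        ┃      
┗━━━━━━━━━━━━━━━━━━┛   ▓    ▓               ┃      
           ┃           ▒    ▒               ┃      
           ┃          █ ▒  ▒ █              ┃      
           ┃             ██                 ┃━┓    
           ┃             ▓▓                 ┃ ┃    
           ┃         ░░      ░░             ┃─┨    
           ┃         ▒  ░░░░  ▒             ┃▲┃    
           ┃         █        █             ┃█┃    
           ┃          █  ██  █              ┃░┃    
           ┃         ▒        ▒             ┃░┃    
           ┃                                ┃░┃    
           ┃             ▓▓                 ┃░┃    
           ┃          ▒█ ▓▓ █▒              ┃░┃    


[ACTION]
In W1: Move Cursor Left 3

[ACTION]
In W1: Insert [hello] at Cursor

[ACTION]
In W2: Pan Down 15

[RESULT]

                                                   
                                                   
┏━━━━━━━━━━━━━━━━━━┓                               
┃ Sokoban          ┃                               
┠──────────────────┨                               
┃███████           ┃                               
┃█     █           ┃━━━━━━━━━━━━━━━━━━━━━━━━┓      
┃█ █□█ █           ┃ewer                    ┃      
┃█◎    █           ┃────────────────────────┨      
┃█  █  █           ┃                        ┃      
┃█  ◎  █           ┃                        ┃      
┗━━━━━━━━━━━━━━━━━━┛                        ┃      
           ┃                                ┃      
           ┃                                ┃      
           ┃                                ┃━┓    
           ┃                                ┃ ┃    
           ┃                                ┃─┨    
           ┃                                ┃▲┃    
           ┃                                ┃█┃    
           ┃                                ┃░┃    
           ┃                                ┃░┃    
           ┃                                ┃░┃    
           ┃                                ┃░┃    
           ┃                                ┃░┃    


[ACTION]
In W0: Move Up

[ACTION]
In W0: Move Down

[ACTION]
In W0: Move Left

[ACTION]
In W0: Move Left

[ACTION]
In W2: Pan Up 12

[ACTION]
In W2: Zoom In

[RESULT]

                                                   
                                                   
┏━━━━━━━━━━━━━━━━━━┓                               
┃ Sokoban          ┃                               
┠──────────────────┨                               
┃███████           ┃                               
┃█     █           ┃━━━━━━━━━━━━━━━━━━━━━━━━┓      
┃█ █□█ █           ┃ewer                    ┃      
┃█◎    █           ┃────────────────────────┨      
┃█  █  █           ┃                        ┃      
┃█  ◎  █           ┃              ▓▓        ┃      
┗━━━━━━━━━━━━━━━━━━┛              ▓▓        ┃      
           ┃                      ▒▒        ┃      
           ┃                      ▒▒        ┃      
           ┃                    ██  ▒▒    ▒▒┃━┓    
           ┃                    ██  ▒▒    ▒▒┃ ┃    
           ┃                          ████  ┃─┨    
           ┃                          ████  ┃▲┃    
           ┃                          ▓▓▓▓  ┃█┃    
           ┃                          ▓▓▓▓  ┃░┃    
           ┃                  ░░░░          ┃░┃    
           ┃                  ░░░░          ┃░┃    
           ┃                  ▒▒    ░░░░░░░░┃░┃    
           ┃                  ▒▒    ░░░░░░░░┃░┃    
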